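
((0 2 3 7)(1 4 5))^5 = (0 2 3 7)(1 5 4)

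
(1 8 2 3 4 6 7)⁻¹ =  (1 7 6 4 3 2 8)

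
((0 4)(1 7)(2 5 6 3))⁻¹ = (0 4)(1 7)(2 3 6 5)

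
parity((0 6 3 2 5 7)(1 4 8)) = odd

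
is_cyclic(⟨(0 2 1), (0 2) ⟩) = no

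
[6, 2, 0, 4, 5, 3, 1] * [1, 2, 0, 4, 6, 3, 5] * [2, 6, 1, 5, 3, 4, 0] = [4, 2, 6, 0, 5, 3, 1]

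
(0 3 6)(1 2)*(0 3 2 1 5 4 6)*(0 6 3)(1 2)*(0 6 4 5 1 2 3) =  (0 2 1 3 4)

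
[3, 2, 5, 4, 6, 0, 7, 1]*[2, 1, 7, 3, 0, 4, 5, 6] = [3, 7, 4, 0, 5, 2, 6, 1]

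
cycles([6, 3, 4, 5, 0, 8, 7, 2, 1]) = (0 6 7 2 4)(1 3 5 8)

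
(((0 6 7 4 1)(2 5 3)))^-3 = (0 7 1 6 4)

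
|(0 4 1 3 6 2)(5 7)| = 6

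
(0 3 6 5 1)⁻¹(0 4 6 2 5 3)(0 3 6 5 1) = (1 6 3 4 5 2)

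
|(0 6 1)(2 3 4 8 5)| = 15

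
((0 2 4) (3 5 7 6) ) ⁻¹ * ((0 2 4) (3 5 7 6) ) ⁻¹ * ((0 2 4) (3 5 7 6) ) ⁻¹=(3 5 7 6) 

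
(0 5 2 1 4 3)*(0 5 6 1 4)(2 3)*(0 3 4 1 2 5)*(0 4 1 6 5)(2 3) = (0 5 1 2 6 3 4)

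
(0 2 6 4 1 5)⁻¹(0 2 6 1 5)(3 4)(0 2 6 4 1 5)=(0 2 6 4 5)(1 3)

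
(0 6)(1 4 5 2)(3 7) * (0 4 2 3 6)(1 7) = (1 2 7 6 4 5 3)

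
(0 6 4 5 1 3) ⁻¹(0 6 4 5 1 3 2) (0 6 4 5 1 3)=(0 2 6 4 5 1 3) 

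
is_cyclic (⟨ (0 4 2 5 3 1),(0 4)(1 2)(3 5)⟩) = no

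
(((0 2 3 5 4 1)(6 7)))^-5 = (0 2 3 5 4 1)(6 7)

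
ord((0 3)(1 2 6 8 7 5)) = 6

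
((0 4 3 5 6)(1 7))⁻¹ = (0 6 5 3 4)(1 7)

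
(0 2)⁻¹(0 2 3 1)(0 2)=(0 3 1 2)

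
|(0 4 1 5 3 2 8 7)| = 8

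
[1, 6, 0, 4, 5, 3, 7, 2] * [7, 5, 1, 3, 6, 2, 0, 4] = [5, 0, 7, 6, 2, 3, 4, 1]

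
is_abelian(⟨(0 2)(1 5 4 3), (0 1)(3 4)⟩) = no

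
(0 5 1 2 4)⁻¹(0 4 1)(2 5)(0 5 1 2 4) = (0 2 5)(1 4)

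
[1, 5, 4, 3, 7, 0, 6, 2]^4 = [1, 5, 4, 3, 7, 0, 6, 2]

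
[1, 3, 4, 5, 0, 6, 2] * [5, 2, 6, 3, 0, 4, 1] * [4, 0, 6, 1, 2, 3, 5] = [6, 1, 4, 2, 3, 0, 5]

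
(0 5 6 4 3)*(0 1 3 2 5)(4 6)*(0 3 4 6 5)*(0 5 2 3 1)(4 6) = (0 1 6 2 5 4 3)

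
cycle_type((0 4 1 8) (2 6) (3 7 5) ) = 2.3.4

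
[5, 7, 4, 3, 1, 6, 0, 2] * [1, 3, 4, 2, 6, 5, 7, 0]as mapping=[0→5, 1→0, 2→6, 3→2, 4→3, 5→7, 6→1, 7→4]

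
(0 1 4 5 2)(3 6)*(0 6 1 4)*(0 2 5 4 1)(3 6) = (0 1 2 3)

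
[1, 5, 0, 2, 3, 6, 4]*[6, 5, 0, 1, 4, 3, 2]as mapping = [0→5, 1→3, 2→6, 3→0, 4→1, 5→2, 6→4]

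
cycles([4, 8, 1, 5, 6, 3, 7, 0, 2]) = (0 4 6 7)(1 8 2)(3 5)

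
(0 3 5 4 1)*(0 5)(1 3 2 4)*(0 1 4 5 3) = (0 2 5 4)(1 3)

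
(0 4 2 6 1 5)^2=(0 2 1)(4 6 5)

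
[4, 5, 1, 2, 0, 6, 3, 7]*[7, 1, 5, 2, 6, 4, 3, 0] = [6, 4, 1, 5, 7, 3, 2, 0]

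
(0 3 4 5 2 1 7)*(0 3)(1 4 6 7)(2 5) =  (2 4)(3 6 7)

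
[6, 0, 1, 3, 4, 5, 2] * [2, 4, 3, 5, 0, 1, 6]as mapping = [0→6, 1→2, 2→4, 3→5, 4→0, 5→1, 6→3]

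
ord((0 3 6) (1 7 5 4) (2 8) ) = 12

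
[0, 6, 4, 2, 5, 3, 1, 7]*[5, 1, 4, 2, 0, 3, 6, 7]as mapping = [0→5, 1→6, 2→0, 3→4, 4→3, 5→2, 6→1, 7→7]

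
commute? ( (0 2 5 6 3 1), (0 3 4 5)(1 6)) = no: (0 2 5 6 3 1)*(0 3 4 5)(1 6) = (0 2)(1 3 6 4 5), (0 3 4 5)(1 6)*(0 2 5 6 3 1) = (0 1 3 4 6)(2 5)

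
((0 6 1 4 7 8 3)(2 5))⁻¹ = (0 3 8 7 4 1 6)(2 5)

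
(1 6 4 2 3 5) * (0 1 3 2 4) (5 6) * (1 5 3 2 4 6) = (0 5 2 4 6) (1 3) 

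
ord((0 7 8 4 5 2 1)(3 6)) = 14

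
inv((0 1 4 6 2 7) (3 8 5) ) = (0 7 2 6 4 1) (3 5 8) 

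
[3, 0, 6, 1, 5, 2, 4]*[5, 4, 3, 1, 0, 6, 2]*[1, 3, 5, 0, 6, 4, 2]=[3, 4, 5, 6, 2, 0, 1]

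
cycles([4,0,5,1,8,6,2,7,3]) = (0 4 8 3 1)(2 5 6)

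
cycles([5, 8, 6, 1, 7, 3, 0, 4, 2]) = (0 5 3 1 8 2 6)(4 7)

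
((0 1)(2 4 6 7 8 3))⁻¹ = (0 1)(2 3 8 7 6 4)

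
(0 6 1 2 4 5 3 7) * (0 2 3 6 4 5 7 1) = (0 4 7 2 5 6)(1 3)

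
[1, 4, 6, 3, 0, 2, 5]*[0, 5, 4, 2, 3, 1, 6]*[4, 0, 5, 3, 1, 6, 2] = [6, 3, 2, 5, 4, 1, 0]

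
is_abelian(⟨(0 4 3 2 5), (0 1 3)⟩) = no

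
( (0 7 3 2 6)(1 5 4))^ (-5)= (1 5 4)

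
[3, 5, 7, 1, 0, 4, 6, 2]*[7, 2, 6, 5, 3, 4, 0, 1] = [5, 4, 1, 2, 7, 3, 0, 6]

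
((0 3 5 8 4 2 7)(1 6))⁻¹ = (0 7 2 4 8 5 3)(1 6)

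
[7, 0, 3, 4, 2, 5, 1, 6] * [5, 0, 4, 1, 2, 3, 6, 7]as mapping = [0→7, 1→5, 2→1, 3→2, 4→4, 5→3, 6→0, 7→6]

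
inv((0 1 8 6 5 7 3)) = (0 3 7 5 6 8 1)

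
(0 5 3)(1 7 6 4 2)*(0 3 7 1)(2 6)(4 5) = (0 4 6 5 7 2)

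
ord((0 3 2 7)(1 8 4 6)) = 4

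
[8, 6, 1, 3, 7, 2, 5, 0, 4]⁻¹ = [7, 2, 5, 3, 8, 6, 1, 4, 0]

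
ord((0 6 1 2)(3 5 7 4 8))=20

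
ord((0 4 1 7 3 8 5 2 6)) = 9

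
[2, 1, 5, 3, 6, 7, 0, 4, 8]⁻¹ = [6, 1, 0, 3, 7, 2, 4, 5, 8]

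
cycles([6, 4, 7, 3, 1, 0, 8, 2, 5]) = (0 6 8 5)(1 4)(2 7)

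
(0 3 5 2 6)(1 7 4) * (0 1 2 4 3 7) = (0 7 3 5 4 2 6 1)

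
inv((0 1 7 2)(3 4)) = (0 2 7 1)(3 4)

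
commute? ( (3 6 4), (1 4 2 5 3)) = no: (3 6 4)*(1 4 2 5 3) = (1 4)(2 5 3 6), (1 4 2 5 3)*(3 6 4) = (1 3)(2 5 6 4)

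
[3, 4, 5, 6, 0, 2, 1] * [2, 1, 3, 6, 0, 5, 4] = [6, 0, 5, 4, 2, 3, 1]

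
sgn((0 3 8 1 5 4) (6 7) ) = 1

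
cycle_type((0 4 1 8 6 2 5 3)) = 8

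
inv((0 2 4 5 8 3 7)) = (0 7 3 8 5 4 2)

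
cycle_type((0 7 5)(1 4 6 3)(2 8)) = 2.3.4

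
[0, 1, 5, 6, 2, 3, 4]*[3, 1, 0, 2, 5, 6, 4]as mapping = [0→3, 1→1, 2→6, 3→4, 4→0, 5→2, 6→5]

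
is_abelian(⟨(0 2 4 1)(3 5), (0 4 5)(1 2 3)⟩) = no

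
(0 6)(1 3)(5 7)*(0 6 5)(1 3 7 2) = (0 5 2 1 7)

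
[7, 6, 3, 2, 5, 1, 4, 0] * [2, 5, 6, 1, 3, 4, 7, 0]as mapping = [0→0, 1→7, 2→1, 3→6, 4→4, 5→5, 6→3, 7→2]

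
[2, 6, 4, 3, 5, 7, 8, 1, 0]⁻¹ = [8, 7, 0, 3, 2, 4, 1, 5, 6]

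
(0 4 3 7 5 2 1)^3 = (0 7 1 3 2 4 5)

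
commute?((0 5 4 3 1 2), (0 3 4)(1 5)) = no:(0 5 4 3 1 2)*(0 3 4)(1 5) = (0 1 2 3 5), (0 3 4)(1 5)*(0 5 4 3 1 2) = (0 1 4 5 2)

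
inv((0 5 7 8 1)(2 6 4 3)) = (0 1 8 7 5)(2 3 4 6)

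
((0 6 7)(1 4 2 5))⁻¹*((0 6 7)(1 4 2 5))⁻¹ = (0 6 7)(1 2)(4 5)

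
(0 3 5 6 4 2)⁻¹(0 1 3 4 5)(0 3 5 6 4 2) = (1 5 2 6 3)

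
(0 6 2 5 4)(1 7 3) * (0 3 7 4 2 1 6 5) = (0 5 2)(1 4 3 6)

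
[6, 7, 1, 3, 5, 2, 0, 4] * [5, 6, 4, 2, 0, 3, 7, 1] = [7, 1, 6, 2, 3, 4, 5, 0]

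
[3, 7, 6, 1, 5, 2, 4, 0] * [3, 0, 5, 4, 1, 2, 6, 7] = [4, 7, 6, 0, 2, 5, 1, 3]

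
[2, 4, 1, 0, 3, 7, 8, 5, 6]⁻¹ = [3, 2, 0, 4, 1, 7, 8, 5, 6]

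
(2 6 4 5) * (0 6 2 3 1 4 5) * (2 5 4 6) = (0 2 5 3 1 6 4)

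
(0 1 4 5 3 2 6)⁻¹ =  (0 6 2 3 5 4 1)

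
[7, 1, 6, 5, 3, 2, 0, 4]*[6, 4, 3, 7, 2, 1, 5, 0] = [0, 4, 5, 1, 7, 3, 6, 2]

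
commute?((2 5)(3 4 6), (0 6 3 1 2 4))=no:(2 5)(3 4 6)*(0 6 3 1 2 4)=(0 6 1 2 5 4 3), (0 6 3 1 2 4)*(2 5)(3 4 6)=(0 3 1 5 2 6 4)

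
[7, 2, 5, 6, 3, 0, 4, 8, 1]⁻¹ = [5, 8, 1, 4, 6, 2, 3, 0, 7]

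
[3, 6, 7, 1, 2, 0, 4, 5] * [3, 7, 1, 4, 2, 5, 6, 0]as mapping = [0→4, 1→6, 2→0, 3→7, 4→1, 5→3, 6→2, 7→5]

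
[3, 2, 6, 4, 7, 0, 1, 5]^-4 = [3, 6, 1, 4, 7, 0, 2, 5]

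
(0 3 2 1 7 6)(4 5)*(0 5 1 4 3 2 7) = (0 2 4 1)(3 7 6 5)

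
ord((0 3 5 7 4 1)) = 6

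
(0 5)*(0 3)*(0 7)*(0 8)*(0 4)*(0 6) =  (0 5 3 7 8 4 6)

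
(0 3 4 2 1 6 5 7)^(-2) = (0 5 1 4)(2 3 7 6)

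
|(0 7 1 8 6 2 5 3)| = 8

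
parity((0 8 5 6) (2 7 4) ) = odd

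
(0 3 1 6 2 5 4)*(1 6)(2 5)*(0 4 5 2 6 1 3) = (1 3)(2 6)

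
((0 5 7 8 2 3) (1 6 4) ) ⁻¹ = (0 3 2 8 7 5) (1 4 6) 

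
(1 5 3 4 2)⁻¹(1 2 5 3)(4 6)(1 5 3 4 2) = (1 3 4 5)(2 6)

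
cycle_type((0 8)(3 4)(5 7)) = 2^3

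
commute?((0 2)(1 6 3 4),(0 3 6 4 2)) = no:(0 2)(1 6 3 4)*(0 3 6 4 2) = (1 4)(2 3),(0 3 6 4 2)*(0 2)(1 6 3 4) = (0 4)(1 6)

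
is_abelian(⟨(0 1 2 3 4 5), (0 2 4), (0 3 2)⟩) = no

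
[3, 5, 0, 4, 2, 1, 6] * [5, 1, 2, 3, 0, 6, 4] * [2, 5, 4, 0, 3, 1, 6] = [0, 6, 1, 2, 4, 5, 3]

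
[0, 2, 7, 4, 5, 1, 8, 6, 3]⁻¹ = [0, 5, 1, 8, 3, 4, 7, 2, 6]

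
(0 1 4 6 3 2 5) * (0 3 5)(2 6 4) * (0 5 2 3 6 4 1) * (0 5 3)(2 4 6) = (0 5 2 3 6 4 1)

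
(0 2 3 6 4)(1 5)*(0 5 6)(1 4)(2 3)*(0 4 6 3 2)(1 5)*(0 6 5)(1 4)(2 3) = (0 3 1 2 6)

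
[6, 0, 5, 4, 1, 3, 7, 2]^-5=[2, 7, 4, 0, 6, 1, 5, 3]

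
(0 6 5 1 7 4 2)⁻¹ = (0 2 4 7 1 5 6)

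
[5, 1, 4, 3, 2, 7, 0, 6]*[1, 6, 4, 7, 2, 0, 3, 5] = [0, 6, 2, 7, 4, 5, 1, 3]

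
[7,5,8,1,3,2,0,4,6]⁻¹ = [6,3,5,4,7,1,8,0,2]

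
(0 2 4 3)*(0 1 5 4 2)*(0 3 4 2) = (0 3 1 5 2) 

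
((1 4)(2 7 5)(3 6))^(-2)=(2 7 5)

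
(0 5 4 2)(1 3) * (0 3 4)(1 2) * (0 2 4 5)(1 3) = (1 5 2)(3 4)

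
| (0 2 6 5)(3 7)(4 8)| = 4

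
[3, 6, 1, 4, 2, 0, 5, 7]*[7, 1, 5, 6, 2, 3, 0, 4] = [6, 0, 1, 2, 5, 7, 3, 4]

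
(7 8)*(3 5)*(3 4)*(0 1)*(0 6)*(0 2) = (0 1 6 2)(3 5 4)(7 8)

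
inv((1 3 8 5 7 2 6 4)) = (1 4 6 2 7 5 8 3)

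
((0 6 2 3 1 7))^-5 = (0 6 2 3 1 7)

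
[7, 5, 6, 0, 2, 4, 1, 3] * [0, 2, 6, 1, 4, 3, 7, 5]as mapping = [0→5, 1→3, 2→7, 3→0, 4→6, 5→4, 6→2, 7→1]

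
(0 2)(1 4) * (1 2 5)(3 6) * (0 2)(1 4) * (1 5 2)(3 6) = (0 2 1 5 4)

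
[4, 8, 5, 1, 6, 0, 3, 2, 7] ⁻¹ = [5, 3, 7, 6, 0, 2, 4, 8, 1] 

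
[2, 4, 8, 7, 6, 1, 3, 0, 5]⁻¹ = [7, 5, 0, 6, 1, 8, 4, 3, 2]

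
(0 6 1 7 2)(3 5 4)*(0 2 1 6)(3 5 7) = (1 3 7)(4 5)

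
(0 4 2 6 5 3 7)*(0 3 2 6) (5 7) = (0 4 6 7 3 5 2) 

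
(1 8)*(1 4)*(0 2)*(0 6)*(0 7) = (0 2 6 7)(1 8 4)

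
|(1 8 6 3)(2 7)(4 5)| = 4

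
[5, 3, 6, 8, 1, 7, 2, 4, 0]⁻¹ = [8, 4, 6, 1, 7, 0, 2, 5, 3]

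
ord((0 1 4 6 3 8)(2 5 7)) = 6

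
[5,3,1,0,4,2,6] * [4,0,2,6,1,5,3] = [5,6,0,4,1,2,3]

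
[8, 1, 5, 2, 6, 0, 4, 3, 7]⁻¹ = [5, 1, 3, 7, 6, 2, 4, 8, 0]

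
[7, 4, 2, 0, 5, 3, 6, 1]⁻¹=[3, 7, 2, 5, 1, 4, 6, 0]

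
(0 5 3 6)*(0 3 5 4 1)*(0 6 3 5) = (0 4 1 6 5)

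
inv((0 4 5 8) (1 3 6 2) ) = (0 8 5 4) (1 2 6 3) 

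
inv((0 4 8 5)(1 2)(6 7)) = (0 5 8 4)(1 2)(6 7)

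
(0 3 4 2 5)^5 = ()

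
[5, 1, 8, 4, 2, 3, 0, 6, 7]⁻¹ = [6, 1, 4, 5, 3, 0, 7, 8, 2]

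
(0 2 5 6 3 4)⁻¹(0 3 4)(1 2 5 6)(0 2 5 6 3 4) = (0 2 4)(1 5 6 3)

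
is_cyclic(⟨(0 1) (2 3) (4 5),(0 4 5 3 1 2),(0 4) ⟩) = no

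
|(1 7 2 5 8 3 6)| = 7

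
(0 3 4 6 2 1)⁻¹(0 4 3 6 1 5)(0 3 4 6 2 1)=(0 5 3 6 4 2)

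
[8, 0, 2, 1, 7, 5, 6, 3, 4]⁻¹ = [1, 3, 2, 7, 8, 5, 6, 4, 0]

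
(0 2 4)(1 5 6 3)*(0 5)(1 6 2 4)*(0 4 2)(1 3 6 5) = (0 2 3 5)(1 4)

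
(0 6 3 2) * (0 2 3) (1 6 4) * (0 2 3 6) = (0 4 1) (2 3 6) 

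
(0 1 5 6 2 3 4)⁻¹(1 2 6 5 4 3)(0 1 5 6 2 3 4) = (0 4 5 3 2 6)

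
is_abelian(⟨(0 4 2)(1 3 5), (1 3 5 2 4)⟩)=no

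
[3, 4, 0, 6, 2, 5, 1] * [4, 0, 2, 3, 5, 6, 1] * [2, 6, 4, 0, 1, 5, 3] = [0, 5, 1, 6, 4, 3, 2]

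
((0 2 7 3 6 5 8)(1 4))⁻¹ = (0 8 5 6 3 7 2)(1 4)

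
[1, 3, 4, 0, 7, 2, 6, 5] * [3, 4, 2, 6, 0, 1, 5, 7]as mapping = [0→4, 1→6, 2→0, 3→3, 4→7, 5→2, 6→5, 7→1]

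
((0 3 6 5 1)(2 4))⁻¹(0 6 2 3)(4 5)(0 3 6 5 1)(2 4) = (1 2)(3 5 4 6)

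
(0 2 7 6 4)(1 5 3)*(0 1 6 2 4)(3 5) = (0 4 1 3 6)(2 7)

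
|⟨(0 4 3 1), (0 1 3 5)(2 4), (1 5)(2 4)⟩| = 720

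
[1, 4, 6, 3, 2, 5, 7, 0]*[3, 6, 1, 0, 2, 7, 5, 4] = [6, 2, 5, 0, 1, 7, 4, 3]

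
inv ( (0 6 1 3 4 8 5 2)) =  (0 2 5 8 4 3 1 6)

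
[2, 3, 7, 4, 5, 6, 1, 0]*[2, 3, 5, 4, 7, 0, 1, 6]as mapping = [0→5, 1→4, 2→6, 3→7, 4→0, 5→1, 6→3, 7→2]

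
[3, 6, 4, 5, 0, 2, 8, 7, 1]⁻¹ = [4, 8, 5, 0, 2, 3, 1, 7, 6]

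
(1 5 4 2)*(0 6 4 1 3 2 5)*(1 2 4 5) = (0 6 5 2 3 4 1)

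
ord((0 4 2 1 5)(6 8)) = 10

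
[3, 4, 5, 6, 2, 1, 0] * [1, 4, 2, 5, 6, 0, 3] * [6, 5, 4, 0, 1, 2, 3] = [2, 3, 6, 0, 4, 1, 5]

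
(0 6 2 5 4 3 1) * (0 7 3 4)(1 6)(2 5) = (0 1 7 3 6 5)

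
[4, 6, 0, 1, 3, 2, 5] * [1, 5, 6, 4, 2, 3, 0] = [2, 0, 1, 5, 4, 6, 3] 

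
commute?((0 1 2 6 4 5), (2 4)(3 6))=no:(0 1 2 6 4 5)*(2 4)(3 6)=(0 1 4 5)(2 3 6), (2 4)(3 6)*(0 1 2 6 4 5)=(0 1 2 5)(3 4 6)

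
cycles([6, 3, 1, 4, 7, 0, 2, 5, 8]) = (0 6 2 1 3 4 7 5)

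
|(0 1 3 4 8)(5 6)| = 10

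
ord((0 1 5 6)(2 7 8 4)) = 4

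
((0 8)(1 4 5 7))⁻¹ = (0 8)(1 7 5 4)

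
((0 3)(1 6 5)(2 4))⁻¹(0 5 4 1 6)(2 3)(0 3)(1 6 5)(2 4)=(0 4)(1 2 6 5 3)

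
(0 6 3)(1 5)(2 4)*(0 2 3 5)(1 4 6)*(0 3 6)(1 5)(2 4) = (0 5 2)(1 3 4 6)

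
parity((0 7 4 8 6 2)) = odd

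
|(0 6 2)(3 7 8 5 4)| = 15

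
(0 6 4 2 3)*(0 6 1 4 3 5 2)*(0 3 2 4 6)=(0 1 6 2 5 4 3)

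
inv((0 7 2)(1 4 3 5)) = (0 2 7)(1 5 3 4)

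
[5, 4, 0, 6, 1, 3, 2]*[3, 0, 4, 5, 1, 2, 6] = [2, 1, 3, 6, 0, 5, 4]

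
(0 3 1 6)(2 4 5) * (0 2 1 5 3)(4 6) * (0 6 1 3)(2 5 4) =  (0 6 5 3 4)(1 2)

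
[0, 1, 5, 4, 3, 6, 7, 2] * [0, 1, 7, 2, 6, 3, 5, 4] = [0, 1, 3, 6, 2, 5, 4, 7]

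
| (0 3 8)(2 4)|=6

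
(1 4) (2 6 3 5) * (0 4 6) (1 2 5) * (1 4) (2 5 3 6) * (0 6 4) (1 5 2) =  (0 5 3) (2 6 4) 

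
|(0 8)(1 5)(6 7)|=2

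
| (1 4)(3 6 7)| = 6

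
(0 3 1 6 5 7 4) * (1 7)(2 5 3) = (0 2 5 1 6 3 7 4)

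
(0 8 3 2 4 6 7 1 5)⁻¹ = (0 5 1 7 6 4 2 3 8)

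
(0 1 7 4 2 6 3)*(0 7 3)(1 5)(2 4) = (0 5 1 3 7 2 6)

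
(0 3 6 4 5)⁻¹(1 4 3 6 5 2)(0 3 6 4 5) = (0 2 1 5 6 4)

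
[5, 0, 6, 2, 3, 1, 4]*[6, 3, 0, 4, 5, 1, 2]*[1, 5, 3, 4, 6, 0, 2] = [5, 2, 3, 1, 6, 4, 0]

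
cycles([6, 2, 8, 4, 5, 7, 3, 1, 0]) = (0 6 3 4 5 7 1 2 8)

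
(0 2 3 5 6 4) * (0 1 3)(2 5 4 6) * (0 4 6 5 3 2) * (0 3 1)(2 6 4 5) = (0 1 6 2 5 3 4)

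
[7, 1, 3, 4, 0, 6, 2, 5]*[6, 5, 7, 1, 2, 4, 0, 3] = [3, 5, 1, 2, 6, 0, 7, 4]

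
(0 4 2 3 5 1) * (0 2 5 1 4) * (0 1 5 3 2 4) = (0 1 4 3 5)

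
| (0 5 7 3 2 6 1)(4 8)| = 14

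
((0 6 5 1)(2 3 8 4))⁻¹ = (0 1 5 6)(2 4 8 3)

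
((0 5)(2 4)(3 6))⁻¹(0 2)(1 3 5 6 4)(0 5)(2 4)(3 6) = (0 3 2 1 6)(4 5)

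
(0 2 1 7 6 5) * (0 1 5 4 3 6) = (0 2 5 1 7)(3 6 4)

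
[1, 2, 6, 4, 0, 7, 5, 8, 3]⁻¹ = [4, 0, 1, 8, 3, 6, 2, 5, 7]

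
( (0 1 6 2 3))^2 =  (0 6 3 1 2)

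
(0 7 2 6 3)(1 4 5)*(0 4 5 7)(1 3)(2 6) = (1 5 3 4 7 6)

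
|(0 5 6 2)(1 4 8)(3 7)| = 12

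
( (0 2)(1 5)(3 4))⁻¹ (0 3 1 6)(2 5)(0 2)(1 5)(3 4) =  (0 1)(2 4 5 6)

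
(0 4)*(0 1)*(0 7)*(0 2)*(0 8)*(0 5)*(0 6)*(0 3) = (0 4 1 7 2 8 5 6 3)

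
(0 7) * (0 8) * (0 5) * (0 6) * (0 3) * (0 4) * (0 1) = (0 7 8 5 6 3 4 1) 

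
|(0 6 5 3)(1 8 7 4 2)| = 20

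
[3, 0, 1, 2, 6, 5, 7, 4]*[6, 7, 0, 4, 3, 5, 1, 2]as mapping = [0→4, 1→6, 2→7, 3→0, 4→1, 5→5, 6→2, 7→3]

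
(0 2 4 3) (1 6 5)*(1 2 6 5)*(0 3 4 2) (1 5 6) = (0 1 6 5) 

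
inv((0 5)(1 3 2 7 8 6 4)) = (0 5)(1 4 6 8 7 2 3)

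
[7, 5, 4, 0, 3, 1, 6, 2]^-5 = [0, 5, 2, 3, 4, 1, 6, 7]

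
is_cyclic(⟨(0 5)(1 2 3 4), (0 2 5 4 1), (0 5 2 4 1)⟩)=no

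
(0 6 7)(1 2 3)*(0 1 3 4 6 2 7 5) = (0 2 4 6 5)(1 7)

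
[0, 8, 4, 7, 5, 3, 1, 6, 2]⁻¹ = [0, 6, 8, 5, 2, 4, 7, 3, 1]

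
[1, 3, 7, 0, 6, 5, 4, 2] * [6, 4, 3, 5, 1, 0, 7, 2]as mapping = [0→4, 1→5, 2→2, 3→6, 4→7, 5→0, 6→1, 7→3]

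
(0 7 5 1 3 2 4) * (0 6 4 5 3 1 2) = (0 7 3)(2 5)(4 6)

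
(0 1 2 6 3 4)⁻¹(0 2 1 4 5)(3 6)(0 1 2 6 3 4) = (0 5 1 6 2)(3 4)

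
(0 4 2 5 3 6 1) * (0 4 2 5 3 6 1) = (0 2 3 1 4 5 6)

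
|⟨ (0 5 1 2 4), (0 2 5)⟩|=60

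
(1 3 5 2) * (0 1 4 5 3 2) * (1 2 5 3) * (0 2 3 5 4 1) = (0 3)(1 4 5 2)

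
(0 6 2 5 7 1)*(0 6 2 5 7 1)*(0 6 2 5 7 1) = (0 5)(1 2)(6 7)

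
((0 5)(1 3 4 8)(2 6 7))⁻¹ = (0 5)(1 8 4 3)(2 7 6)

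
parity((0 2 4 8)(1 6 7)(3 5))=even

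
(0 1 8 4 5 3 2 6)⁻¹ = (0 6 2 3 5 4 8 1)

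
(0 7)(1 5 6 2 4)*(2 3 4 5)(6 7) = (0 6 3 4 1 2 5 7)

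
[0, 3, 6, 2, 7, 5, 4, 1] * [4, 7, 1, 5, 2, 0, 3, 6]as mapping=[0→4, 1→5, 2→3, 3→1, 4→6, 5→0, 6→2, 7→7]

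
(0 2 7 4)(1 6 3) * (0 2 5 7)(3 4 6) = (0 5 7 6 4 2)(1 3)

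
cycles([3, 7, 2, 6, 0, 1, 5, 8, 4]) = (0 3 6 5 1 7 8 4)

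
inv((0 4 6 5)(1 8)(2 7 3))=(0 5 6 4)(1 8)(2 3 7)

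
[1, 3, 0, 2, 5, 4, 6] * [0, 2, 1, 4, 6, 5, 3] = [2, 4, 0, 1, 5, 6, 3]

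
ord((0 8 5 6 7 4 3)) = 7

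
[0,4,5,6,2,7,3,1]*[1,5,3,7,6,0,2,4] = [1,6,0,2,3,4,7,5]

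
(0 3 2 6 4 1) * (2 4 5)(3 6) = (0 6 5 2 3 4 1)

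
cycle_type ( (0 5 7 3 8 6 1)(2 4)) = 2.7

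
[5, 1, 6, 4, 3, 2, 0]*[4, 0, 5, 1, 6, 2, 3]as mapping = [0→2, 1→0, 2→3, 3→6, 4→1, 5→5, 6→4]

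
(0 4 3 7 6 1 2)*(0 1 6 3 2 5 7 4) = (1 5 7 3 4 2)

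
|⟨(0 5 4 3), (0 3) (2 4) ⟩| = 20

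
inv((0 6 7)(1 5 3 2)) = (0 7 6)(1 2 3 5)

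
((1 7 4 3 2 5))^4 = (1 2 4)(3 7 5)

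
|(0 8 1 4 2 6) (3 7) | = 6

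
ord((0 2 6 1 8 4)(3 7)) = 6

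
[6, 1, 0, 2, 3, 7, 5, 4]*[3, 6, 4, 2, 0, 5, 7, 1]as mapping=[0→7, 1→6, 2→3, 3→4, 4→2, 5→1, 6→5, 7→0]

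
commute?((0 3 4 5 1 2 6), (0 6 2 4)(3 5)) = no:(0 3 4 5 1 2 6)*(0 6 2 4)(3 5) = (0 5 1 4 3), (0 6 2 4)(3 5)*(0 3 4 5 1 2 6) = (1 2 5 4 3)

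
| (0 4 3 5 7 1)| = 6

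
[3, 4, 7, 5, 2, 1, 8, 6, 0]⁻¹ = [8, 5, 4, 0, 1, 3, 7, 2, 6]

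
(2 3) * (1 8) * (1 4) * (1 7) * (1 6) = (1 8 4 7 6)(2 3)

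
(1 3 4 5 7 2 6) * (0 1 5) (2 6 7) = (0 1 3 4) (2 7 6 5) 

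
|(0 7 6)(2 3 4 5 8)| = 15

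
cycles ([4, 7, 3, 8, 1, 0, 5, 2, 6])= (0 4 1 7 2 3 8 6 5)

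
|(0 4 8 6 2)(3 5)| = 10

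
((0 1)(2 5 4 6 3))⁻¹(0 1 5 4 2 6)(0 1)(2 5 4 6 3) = (0 4 6 5 3 1)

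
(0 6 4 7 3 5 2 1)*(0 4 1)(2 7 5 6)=(0 2)(1 4 5 7 3 6)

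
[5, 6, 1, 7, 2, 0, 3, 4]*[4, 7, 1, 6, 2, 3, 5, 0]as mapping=[0→3, 1→5, 2→7, 3→0, 4→1, 5→4, 6→6, 7→2]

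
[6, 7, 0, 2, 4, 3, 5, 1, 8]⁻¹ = [2, 7, 3, 5, 4, 6, 0, 1, 8]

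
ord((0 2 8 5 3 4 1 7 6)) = 9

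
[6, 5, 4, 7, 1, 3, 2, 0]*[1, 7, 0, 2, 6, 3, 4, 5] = [4, 3, 6, 5, 7, 2, 0, 1]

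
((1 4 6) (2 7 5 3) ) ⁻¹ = (1 6 4) (2 3 5 7) 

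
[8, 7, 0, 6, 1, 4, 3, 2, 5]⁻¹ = [2, 4, 7, 6, 5, 8, 3, 1, 0]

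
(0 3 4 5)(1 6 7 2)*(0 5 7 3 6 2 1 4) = (0 6 3)(1 2 4 7)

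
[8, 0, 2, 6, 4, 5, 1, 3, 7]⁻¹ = [1, 6, 2, 7, 4, 5, 3, 8, 0]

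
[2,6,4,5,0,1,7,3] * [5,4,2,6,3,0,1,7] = [2,1,3,0,5,4,7,6]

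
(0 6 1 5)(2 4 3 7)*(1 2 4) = (0 6 2 1 5)(3 7 4)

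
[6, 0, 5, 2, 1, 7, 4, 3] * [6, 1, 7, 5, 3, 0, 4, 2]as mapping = [0→4, 1→6, 2→0, 3→7, 4→1, 5→2, 6→3, 7→5]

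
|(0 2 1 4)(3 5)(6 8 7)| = 12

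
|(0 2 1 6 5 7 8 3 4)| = 9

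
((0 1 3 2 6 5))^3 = (0 2)(1 6)(3 5)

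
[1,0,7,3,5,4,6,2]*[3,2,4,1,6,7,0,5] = [2,3,5,1,7,6,0,4]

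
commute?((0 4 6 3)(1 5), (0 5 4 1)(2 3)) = no:(0 4 6 3)(1 5) * (0 5 4 1)(2 3) = (0 1 4 6 2 3 5), (0 5 4 1)(2 3) * (0 4 6 3)(1 5) = (0 1 4 5 6 3 2)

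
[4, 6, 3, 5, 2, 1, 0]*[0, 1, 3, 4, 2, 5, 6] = [2, 6, 4, 5, 3, 1, 0]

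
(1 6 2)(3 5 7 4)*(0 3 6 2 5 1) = (0 3 1 2)(4 6 5 7)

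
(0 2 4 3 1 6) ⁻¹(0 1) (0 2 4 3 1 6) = (2 6) 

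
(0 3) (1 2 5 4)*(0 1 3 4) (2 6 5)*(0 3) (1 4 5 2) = (0 5 3 4) (1 6 2) 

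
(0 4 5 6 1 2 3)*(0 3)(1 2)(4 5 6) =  (0 5 4 6 2)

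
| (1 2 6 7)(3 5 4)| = 12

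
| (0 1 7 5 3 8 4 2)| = 8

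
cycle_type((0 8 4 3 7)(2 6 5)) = 3.5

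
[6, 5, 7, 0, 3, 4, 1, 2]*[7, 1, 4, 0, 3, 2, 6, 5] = [6, 2, 5, 7, 0, 3, 1, 4]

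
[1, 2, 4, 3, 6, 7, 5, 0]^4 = [6, 5, 7, 3, 0, 2, 1, 4]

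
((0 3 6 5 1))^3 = (0 5 3 1 6)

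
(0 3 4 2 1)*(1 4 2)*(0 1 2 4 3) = (2 3 4)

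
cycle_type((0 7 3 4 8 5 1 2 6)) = 9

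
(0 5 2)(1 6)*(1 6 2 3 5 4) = (0 4 1 2)(3 5)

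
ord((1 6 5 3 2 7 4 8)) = 8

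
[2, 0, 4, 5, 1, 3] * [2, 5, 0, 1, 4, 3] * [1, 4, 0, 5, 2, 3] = [1, 0, 2, 5, 3, 4]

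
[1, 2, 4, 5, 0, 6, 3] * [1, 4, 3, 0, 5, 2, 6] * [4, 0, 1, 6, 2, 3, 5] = [2, 6, 3, 1, 0, 5, 4] 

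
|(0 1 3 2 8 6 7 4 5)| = 9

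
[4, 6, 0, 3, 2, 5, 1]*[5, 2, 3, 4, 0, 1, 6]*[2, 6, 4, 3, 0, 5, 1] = [2, 1, 5, 0, 3, 6, 4]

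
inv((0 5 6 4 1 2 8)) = (0 8 2 1 4 6 5)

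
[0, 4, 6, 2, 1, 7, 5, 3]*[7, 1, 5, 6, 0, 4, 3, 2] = [7, 0, 3, 5, 1, 2, 4, 6]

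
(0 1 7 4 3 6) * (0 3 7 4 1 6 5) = (0 6 3 5) (1 4 7) 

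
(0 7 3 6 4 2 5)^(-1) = (0 5 2 4 6 3 7)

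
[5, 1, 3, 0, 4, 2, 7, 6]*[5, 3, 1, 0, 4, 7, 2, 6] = [7, 3, 0, 5, 4, 1, 6, 2]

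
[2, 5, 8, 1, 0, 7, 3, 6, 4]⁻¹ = [4, 3, 0, 6, 8, 1, 7, 5, 2]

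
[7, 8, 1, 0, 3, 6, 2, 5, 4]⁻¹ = [3, 2, 6, 4, 8, 7, 5, 0, 1]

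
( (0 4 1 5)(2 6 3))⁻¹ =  (0 5 1 4)(2 3 6)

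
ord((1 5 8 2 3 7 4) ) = 7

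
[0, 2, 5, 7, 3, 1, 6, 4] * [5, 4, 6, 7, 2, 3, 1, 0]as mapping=[0→5, 1→6, 2→3, 3→0, 4→7, 5→4, 6→1, 7→2]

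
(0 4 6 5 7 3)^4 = (0 7 6)(3 5 4)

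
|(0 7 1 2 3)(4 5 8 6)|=20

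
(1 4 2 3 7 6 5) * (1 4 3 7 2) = (1 3 2 7 6 5 4)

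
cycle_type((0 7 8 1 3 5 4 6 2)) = 9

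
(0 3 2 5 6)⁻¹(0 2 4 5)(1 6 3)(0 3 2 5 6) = (0 2 1)(3 5 4 6)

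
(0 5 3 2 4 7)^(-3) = (0 2)(3 7)(4 5)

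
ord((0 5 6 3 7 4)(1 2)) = 6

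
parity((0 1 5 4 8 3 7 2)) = odd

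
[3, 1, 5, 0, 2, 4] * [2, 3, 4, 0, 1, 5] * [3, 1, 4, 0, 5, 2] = [3, 0, 2, 4, 5, 1]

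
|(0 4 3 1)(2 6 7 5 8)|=20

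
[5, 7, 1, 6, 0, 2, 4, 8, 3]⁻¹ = [4, 2, 5, 8, 6, 0, 3, 1, 7]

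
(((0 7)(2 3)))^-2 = ()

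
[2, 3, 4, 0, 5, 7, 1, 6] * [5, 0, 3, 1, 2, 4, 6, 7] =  [3, 1, 2, 5, 4, 7, 0, 6]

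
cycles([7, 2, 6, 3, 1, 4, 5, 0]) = (0 7)(1 2 6 5 4)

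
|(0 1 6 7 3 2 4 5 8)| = 9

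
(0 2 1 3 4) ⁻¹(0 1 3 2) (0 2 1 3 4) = (1 2 3 4) 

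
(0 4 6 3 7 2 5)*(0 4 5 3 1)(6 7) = (0 5 4 7 2 3 6 1)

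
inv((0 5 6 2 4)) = (0 4 2 6 5)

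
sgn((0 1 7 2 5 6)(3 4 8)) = -1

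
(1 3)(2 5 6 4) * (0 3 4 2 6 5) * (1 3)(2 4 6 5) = (0 1 6 4 5 2)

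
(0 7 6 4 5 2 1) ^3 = (0 4 1 6 2 7 5) 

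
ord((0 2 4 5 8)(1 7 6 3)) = 20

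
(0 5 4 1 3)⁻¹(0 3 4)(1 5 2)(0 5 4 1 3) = (0 1 5)(2 3 4)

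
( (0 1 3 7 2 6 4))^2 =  (0 3 2 4 1 7 6)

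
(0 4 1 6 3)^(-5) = ()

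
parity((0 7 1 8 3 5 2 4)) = odd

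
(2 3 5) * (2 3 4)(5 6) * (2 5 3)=(2 4 5)(3 6)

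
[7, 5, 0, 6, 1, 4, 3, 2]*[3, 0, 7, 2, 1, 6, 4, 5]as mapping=[0→5, 1→6, 2→3, 3→4, 4→0, 5→1, 6→2, 7→7]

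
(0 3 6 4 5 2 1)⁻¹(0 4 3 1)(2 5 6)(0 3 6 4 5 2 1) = (0 3 5 6)(1 2 4)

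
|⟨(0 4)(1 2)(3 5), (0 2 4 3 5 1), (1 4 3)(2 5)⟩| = 720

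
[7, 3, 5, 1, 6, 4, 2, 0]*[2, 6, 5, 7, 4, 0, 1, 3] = [3, 7, 0, 6, 1, 4, 5, 2]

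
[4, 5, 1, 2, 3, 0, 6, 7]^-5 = [4, 5, 1, 2, 3, 0, 6, 7]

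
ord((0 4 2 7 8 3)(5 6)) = 6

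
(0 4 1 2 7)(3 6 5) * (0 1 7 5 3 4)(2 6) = (1 6 3 2 5 4 7)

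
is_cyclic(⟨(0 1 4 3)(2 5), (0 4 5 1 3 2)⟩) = no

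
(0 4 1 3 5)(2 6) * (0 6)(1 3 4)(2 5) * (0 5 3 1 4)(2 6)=(0 4 1)(2 5)(3 6)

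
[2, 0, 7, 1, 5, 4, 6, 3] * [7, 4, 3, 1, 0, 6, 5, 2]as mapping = [0→3, 1→7, 2→2, 3→4, 4→6, 5→0, 6→5, 7→1]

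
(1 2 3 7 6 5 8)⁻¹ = (1 8 5 6 7 3 2)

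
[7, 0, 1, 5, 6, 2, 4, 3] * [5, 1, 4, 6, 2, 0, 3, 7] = [7, 5, 1, 0, 3, 4, 2, 6]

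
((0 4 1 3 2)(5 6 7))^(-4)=(0 4 1 3 2)(5 7 6)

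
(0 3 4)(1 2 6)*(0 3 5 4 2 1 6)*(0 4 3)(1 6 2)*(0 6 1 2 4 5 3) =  (0 3 2 5)(4 6)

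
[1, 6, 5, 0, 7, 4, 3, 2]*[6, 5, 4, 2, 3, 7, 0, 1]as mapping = [0→5, 1→0, 2→7, 3→6, 4→1, 5→3, 6→2, 7→4]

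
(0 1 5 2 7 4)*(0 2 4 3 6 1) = (1 5 4 2 7 3 6)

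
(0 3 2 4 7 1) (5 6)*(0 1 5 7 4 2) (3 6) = (0 6 7 5 3) 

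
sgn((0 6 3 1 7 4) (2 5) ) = 1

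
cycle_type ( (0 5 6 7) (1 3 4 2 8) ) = 4.5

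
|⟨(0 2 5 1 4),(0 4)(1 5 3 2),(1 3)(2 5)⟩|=360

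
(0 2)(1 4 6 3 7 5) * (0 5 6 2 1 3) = (0 1 4 2 5 3 7 6)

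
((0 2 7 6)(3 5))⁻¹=(0 6 7 2)(3 5)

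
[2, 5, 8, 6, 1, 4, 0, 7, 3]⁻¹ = [6, 4, 0, 8, 5, 1, 3, 7, 2]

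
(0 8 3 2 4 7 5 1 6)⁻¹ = (0 6 1 5 7 4 2 3 8)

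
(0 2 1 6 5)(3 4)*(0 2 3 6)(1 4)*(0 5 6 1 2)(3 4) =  (0 4 1 5)(2 3)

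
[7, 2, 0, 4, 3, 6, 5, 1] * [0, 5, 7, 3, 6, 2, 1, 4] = [4, 7, 0, 6, 3, 1, 2, 5]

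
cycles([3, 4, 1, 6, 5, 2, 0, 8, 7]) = (0 3 6)(1 4 5 2)(7 8)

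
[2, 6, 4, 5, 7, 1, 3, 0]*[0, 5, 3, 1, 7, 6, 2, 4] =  [3, 2, 7, 6, 4, 5, 1, 0]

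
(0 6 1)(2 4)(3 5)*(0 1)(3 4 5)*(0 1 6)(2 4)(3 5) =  (1 6)(2 3 5)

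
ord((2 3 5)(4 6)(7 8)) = 6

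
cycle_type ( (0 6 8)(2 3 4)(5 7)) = 2.3^2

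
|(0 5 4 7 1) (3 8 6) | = 15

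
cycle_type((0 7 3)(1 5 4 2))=3.4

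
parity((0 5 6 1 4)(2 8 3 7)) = odd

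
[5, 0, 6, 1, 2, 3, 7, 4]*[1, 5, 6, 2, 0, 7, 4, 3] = [7, 1, 4, 5, 6, 2, 3, 0]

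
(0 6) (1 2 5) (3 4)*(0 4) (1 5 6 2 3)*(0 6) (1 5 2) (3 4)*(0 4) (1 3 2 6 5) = (0 3 5 6 2 4 1) 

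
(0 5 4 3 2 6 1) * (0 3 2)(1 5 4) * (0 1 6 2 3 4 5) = (0 5 6)(1 4 3)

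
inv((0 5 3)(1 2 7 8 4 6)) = (0 3 5)(1 6 4 8 7 2)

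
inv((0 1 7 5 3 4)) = (0 4 3 5 7 1)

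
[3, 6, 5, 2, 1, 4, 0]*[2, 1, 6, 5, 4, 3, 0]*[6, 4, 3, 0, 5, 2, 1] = [2, 6, 0, 1, 4, 5, 3]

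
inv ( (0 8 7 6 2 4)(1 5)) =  (0 4 2 6 7 8)(1 5)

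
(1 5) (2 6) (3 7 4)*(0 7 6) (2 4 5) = (0 7 5 1 2) (3 6 4) 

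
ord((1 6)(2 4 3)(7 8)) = 6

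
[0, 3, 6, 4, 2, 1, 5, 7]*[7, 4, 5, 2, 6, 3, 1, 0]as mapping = [0→7, 1→2, 2→1, 3→6, 4→5, 5→4, 6→3, 7→0]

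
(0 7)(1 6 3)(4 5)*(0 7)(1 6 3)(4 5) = (1 3 6)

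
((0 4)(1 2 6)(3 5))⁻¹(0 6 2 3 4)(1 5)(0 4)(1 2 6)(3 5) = (0 4 1 6 5)(2 3)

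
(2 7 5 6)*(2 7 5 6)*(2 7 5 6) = (2 6 5 7)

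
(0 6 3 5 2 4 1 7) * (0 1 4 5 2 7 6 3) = (0 3 2 5 7 1 6)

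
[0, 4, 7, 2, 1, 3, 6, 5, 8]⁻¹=[0, 4, 3, 5, 1, 7, 6, 2, 8]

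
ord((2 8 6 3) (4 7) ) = 4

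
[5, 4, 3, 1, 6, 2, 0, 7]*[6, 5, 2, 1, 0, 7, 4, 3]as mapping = [0→7, 1→0, 2→1, 3→5, 4→4, 5→2, 6→6, 7→3]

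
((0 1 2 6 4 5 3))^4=(0 4 1 5 2 3 6)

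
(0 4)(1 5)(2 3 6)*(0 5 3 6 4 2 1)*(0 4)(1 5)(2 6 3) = (0 6 5 4 1 2 3)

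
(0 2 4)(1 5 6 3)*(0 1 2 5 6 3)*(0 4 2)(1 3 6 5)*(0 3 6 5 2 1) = (1 2)(4 6)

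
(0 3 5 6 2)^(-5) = ()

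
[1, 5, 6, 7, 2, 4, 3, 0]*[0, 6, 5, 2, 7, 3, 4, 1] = [6, 3, 4, 1, 5, 7, 2, 0]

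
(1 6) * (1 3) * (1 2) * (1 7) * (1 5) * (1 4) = (1 6 3 2 7 5 4)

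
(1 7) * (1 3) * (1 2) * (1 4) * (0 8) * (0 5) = (0 8 5)(1 7 3 2 4)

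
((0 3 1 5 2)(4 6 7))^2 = (0 1 2 3 5)(4 7 6)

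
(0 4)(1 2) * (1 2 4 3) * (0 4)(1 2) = (0 3 2 1)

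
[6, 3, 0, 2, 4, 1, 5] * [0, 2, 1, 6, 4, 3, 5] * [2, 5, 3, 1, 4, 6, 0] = [6, 0, 2, 5, 4, 3, 1]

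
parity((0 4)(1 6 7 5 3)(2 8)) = even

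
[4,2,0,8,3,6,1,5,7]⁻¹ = [2,6,1,4,0,7,5,8,3]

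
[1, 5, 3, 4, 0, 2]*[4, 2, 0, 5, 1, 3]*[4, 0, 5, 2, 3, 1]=[5, 2, 1, 0, 3, 4]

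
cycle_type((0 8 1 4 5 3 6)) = 7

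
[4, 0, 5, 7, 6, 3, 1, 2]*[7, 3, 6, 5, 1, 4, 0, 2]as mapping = [0→1, 1→7, 2→4, 3→2, 4→0, 5→5, 6→3, 7→6]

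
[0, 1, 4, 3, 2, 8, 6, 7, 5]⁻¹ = [0, 1, 4, 3, 2, 8, 6, 7, 5]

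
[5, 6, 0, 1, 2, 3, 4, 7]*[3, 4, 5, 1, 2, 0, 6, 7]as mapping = [0→0, 1→6, 2→3, 3→4, 4→5, 5→1, 6→2, 7→7]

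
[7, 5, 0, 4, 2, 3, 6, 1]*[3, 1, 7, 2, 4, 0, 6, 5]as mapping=[0→5, 1→0, 2→3, 3→4, 4→7, 5→2, 6→6, 7→1]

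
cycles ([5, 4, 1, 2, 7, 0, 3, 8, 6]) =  (0 5) (1 4 7 8 6 3 2) 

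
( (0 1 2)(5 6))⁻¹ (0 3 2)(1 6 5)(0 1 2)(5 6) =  (0 1 3)(2 5 6)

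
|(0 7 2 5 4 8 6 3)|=8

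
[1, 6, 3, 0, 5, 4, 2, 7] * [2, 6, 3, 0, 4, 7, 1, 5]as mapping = [0→6, 1→1, 2→0, 3→2, 4→7, 5→4, 6→3, 7→5]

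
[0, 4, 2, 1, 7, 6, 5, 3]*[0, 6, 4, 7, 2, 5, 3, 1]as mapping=[0→0, 1→2, 2→4, 3→6, 4→1, 5→3, 6→5, 7→7]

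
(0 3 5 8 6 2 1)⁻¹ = (0 1 2 6 8 5 3)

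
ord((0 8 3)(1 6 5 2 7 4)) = 6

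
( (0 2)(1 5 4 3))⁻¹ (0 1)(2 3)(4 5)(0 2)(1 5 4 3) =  (0 1)(2 5)(3 4)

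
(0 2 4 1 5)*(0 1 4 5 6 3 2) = (1 6 3 2 5)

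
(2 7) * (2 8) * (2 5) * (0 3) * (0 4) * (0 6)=(0 3 4 6)(2 7 8 5)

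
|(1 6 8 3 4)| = 5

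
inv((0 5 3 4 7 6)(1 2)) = (0 6 7 4 3 5)(1 2)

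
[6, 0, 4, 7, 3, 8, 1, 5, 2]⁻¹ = [1, 6, 8, 4, 2, 7, 0, 3, 5]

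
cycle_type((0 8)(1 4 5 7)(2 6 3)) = 2.3.4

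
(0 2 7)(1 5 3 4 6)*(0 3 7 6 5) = (0 2 6 1)(3 4 5 7)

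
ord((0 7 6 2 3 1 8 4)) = 8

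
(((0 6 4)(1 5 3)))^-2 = (0 6 4)(1 5 3)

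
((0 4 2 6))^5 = (0 4 2 6)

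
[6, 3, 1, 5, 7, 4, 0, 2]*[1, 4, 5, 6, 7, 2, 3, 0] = [3, 6, 4, 2, 0, 7, 1, 5]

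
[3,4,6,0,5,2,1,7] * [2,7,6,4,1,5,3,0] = [4,1,3,2,5,6,7,0]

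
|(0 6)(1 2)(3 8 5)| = 6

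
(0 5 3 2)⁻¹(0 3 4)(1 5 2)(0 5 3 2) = (0 1 3)(2 4 5)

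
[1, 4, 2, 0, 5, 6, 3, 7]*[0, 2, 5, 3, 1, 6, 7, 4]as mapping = [0→2, 1→1, 2→5, 3→0, 4→6, 5→7, 6→3, 7→4]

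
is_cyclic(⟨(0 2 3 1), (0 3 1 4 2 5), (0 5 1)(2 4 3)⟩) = no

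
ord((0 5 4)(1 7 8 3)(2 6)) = 12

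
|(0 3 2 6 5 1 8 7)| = 8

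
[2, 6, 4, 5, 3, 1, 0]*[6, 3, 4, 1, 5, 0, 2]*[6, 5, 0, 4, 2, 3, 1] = [2, 0, 3, 6, 5, 4, 1]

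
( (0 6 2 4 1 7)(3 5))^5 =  (0 7 1 4 2 6)(3 5)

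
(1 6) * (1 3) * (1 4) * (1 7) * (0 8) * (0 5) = (0 8 5)(1 6 3 4 7)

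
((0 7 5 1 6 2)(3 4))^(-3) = (0 1)(2 5)(3 4)(6 7)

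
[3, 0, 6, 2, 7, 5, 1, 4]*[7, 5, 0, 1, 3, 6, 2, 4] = [1, 7, 2, 0, 4, 6, 5, 3]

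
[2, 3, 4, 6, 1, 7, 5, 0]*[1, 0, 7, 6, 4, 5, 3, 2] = [7, 6, 4, 3, 0, 2, 5, 1]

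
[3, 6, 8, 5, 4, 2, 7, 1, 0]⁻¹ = [8, 7, 5, 0, 4, 3, 1, 6, 2]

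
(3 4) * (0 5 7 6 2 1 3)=(0 5 7 6 2 1 3 4)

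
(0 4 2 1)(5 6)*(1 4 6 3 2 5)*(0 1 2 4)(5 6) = (0 5 3 4 6 2)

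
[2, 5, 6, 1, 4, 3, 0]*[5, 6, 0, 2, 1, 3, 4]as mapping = [0→0, 1→3, 2→4, 3→6, 4→1, 5→2, 6→5]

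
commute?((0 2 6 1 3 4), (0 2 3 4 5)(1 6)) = no:(0 2 6 1 3 4)*(0 2 3 4 5)(1 6) = (0 3 5)(1 4 2), (0 2 3 4 5)(1 6)*(0 2 6 1 3 4) = (0 6 3)(2 4 5)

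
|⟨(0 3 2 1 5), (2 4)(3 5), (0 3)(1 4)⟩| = 360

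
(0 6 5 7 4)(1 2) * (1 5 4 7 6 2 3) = (0 2 5 6 4)(1 3)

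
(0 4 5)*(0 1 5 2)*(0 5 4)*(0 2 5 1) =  (0 2 1 4 5)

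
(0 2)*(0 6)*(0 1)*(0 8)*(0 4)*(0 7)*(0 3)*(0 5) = (0 2 6 1 8 4 7 3 5)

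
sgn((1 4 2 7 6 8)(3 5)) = 1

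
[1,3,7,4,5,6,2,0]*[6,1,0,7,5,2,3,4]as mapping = [0→1,1→7,2→4,3→5,4→2,5→3,6→0,7→6]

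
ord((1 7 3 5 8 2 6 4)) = 8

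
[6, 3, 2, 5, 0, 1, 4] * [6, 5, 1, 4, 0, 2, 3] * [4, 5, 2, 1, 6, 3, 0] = [1, 6, 5, 2, 0, 3, 4]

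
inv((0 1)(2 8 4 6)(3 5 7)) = (0 1)(2 6 4 8)(3 7 5)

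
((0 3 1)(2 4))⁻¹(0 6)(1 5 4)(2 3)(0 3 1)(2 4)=(0 5 2)(1 4)(3 6)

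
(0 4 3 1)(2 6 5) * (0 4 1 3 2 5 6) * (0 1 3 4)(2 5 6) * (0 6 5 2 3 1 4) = (0 1 6 3)(2 4)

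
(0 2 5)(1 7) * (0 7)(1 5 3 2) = (0 1)(2 3)(5 7)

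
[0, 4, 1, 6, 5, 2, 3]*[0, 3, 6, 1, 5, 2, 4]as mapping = [0→0, 1→5, 2→3, 3→4, 4→2, 5→6, 6→1]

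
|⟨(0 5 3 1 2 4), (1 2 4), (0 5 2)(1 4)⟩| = 720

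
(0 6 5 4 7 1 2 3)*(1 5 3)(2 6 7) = (0 7 5 4 2 1 6 3)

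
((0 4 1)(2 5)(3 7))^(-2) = (0 4 1)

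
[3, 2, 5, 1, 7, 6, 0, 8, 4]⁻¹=[6, 3, 1, 0, 8, 2, 5, 4, 7]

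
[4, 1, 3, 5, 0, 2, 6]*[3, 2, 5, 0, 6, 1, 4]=[6, 2, 0, 1, 3, 5, 4]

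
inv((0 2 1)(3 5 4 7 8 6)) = (0 1 2)(3 6 8 7 4 5)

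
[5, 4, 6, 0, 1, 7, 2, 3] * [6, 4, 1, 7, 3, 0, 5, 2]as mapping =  [0→0, 1→3, 2→5, 3→6, 4→4, 5→2, 6→1, 7→7]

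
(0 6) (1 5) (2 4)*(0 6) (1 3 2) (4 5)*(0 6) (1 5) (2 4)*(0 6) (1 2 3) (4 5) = (1 3 5) 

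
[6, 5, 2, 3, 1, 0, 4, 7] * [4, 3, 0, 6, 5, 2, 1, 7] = [1, 2, 0, 6, 3, 4, 5, 7]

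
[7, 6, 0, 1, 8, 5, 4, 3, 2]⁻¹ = [2, 3, 8, 7, 6, 5, 1, 0, 4]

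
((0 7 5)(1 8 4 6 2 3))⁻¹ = (0 5 7)(1 3 2 6 4 8)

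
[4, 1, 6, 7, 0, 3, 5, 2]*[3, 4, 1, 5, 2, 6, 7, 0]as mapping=[0→2, 1→4, 2→7, 3→0, 4→3, 5→5, 6→6, 7→1]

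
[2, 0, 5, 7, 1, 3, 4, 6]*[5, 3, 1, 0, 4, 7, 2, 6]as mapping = [0→1, 1→5, 2→7, 3→6, 4→3, 5→0, 6→4, 7→2]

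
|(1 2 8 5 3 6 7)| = 7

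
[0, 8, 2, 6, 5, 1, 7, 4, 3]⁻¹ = [0, 5, 2, 8, 7, 4, 3, 6, 1]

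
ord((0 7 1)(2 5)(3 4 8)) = 6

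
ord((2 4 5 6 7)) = 5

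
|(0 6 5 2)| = 4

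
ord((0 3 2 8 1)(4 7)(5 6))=10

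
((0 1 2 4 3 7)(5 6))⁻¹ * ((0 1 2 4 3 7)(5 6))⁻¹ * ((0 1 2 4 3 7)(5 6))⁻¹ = (0 4)(1 3)(2 7)(5 6)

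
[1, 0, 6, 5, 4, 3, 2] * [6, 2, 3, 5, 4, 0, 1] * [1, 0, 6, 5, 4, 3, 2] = [6, 2, 0, 1, 4, 3, 5]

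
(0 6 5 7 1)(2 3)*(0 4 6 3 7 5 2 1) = (0 3 1 4 6 2 7)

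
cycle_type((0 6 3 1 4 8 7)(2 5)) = 2.7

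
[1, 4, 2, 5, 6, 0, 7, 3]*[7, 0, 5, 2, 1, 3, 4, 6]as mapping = [0→0, 1→1, 2→5, 3→3, 4→4, 5→7, 6→6, 7→2]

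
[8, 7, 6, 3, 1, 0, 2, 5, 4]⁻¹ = [5, 4, 6, 3, 8, 7, 2, 1, 0]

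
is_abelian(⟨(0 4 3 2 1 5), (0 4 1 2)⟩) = no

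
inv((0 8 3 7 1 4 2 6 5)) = (0 5 6 2 4 1 7 3 8)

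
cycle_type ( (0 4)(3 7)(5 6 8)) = 2^2.3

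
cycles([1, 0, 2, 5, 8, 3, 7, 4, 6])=(0 1)(3 5)(4 8 6 7)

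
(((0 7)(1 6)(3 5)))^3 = (0 7)(1 6)(3 5)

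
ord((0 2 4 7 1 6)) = 6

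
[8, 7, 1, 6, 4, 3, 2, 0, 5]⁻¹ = [7, 2, 6, 5, 4, 8, 3, 1, 0]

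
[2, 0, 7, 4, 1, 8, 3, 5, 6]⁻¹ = [1, 4, 0, 6, 3, 7, 8, 2, 5]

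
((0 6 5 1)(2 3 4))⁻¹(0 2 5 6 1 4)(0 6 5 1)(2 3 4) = (0 2 6 3 1 5)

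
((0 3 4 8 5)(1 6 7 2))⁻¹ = (0 5 8 4 3)(1 2 7 6)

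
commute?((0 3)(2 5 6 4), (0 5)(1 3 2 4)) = no:(0 3)(2 5 6 4)*(0 5)(1 3 2 4) = (0 2)(1 3 5 6), (0 5)(1 3 2 4)*(0 3)(2 5 6 4) = (0 6 4 1)(3 5)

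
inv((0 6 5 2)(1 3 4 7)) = (0 2 5 6)(1 7 4 3)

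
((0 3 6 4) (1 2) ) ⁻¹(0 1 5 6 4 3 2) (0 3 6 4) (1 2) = (0 6 1 3 2 5 4) 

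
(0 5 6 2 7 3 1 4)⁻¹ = (0 4 1 3 7 2 6 5)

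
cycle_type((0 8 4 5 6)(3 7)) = 2.5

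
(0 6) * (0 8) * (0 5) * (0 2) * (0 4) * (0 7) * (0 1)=(0 6 8 5 2 4 7 1)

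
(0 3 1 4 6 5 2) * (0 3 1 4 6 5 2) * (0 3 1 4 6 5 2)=(0 4 2 1 5 3 6)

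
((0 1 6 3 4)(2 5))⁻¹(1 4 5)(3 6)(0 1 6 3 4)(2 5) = (0 2 6)(3 4)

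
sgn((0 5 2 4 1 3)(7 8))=1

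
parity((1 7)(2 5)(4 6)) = odd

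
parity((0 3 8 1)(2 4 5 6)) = even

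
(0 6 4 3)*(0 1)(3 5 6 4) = (0 4 5 6 3 1)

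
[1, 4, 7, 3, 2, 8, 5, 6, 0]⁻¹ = [8, 0, 4, 3, 1, 6, 7, 2, 5]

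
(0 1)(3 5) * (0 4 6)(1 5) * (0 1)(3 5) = (0 3)(1 4 6)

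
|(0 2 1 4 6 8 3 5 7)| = 9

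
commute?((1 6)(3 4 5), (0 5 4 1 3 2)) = no:(1 6)(3 4 5) * (0 5 4 1 3 2) = (0 5 2)(1 6 3), (0 5 4 1 3 2) * (1 6)(3 4 5) = (0 3 2)(1 4 6)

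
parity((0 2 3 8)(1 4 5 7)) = even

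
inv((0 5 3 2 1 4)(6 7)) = (0 4 1 2 3 5)(6 7)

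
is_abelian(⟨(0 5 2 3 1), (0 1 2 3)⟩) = no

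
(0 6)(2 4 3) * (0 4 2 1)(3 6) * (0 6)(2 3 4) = (0 4)(1 6 2 3)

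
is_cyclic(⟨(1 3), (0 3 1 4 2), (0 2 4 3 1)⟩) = no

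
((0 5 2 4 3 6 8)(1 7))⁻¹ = (0 8 6 3 4 2 5)(1 7)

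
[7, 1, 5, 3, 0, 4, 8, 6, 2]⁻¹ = [4, 1, 8, 3, 5, 2, 7, 0, 6]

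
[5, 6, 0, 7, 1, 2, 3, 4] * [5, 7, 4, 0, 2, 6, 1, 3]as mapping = [0→6, 1→1, 2→5, 3→3, 4→7, 5→4, 6→0, 7→2]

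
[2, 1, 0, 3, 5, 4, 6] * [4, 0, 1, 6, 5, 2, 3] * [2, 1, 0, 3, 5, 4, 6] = [1, 2, 5, 6, 0, 4, 3]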